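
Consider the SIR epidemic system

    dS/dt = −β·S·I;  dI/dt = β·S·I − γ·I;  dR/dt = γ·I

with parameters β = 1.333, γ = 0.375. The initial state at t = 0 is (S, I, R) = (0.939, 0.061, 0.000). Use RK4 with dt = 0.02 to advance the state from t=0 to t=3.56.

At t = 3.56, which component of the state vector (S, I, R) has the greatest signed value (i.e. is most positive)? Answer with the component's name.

largest component: I

t=0.000: state=(0.939, 0.061, 0.000)
step 1 (dt=0.02): k1=(-0.076, 0.053, 0.023), k2=(-0.077, 0.054, 0.023), k3=(-0.077, 0.054, 0.023), k4=(-0.078, 0.054, 0.023); state += dt/6·(k1+2k2+2k3+k4)
t=0.020: state=(0.937, 0.062, 0.000)
t=0.040: state=(0.936, 0.063, 0.001)
t=0.060: state=(0.934, 0.064, 0.001)
continuing one RK4 step at a time; state shown every 10 steps (Δt=0.2):
t=0.200: state=(0.922, 0.073, 0.005)
t=0.400: state=(0.903, 0.086, 0.011)
t=0.600: state=(0.881, 0.101, 0.018)
t=0.800: state=(0.856, 0.118, 0.026)
t=1.000: state=(0.827, 0.137, 0.036)
t=1.200: state=(0.795, 0.158, 0.047)
t=1.400: state=(0.760, 0.180, 0.059)
t=1.600: state=(0.722, 0.204, 0.074)
t=1.800: state=(0.682, 0.228, 0.090)
t=2.000: state=(0.640, 0.252, 0.108)
t=2.200: state=(0.596, 0.276, 0.128)
t=2.400: state=(0.552, 0.299, 0.149)
t=2.600: state=(0.508, 0.319, 0.173)
t=2.800: state=(0.466, 0.337, 0.197)
t=3.000: state=(0.425, 0.352, 0.223)
t=3.200: state=(0.386, 0.364, 0.250)
t=3.400: state=(0.350, 0.372, 0.278)
t=3.560: state=(0.323, 0.377, 0.300)
compare at T: S=0.323, I=0.377, R=0.300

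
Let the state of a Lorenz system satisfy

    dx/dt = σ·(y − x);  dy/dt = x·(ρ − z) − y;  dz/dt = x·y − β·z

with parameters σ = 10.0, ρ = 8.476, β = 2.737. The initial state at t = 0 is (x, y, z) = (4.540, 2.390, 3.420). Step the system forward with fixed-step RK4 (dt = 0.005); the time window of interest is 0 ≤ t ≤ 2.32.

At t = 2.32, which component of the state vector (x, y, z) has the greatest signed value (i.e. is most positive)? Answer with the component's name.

largest component: z

t=0.000: state=(4.540, 2.390, 3.420)
step 1 (dt=0.005): k1=(-21.500, 20.564, 1.490), k2=(-20.448, 20.224, 1.582), k3=(-20.483, 20.237, 1.584), k4=(-19.464, 19.910, 1.673); state += dt/6·(k1+2k2+2k3+k4)
t=0.005: state=(4.438, 2.491, 3.428)
t=0.010: state=(4.345, 2.589, 3.437)
t=0.015: state=(4.262, 2.684, 3.446)
continuing one RK4 step at a time; state shown every 20 steps (Δt=0.1):
t=0.100: state=(3.815, 4.029, 3.739)
t=0.200: state=(4.443, 5.342, 4.541)
t=0.300: state=(5.406, 6.342, 6.016)
t=0.400: state=(6.131, 6.560, 7.911)
t=0.500: state=(6.158, 5.778, 9.399)
t=0.600: state=(5.467, 4.553, 9.781)
t=0.700: state=(4.517, 3.611, 9.193)
t=0.800: state=(3.759, 3.175, 8.192)
t=0.900: state=(3.360, 3.139, 7.194)
t=1.000: state=(3.296, 3.376, 6.408)
t=1.100: state=(3.496, 3.806, 5.936)
t=1.200: state=(3.893, 4.364, 5.837)
t=1.300: state=(4.407, 4.942, 6.140)
t=1.400: state=(4.916, 5.370, 6.795)
t=1.500: state=(5.261, 5.474, 7.610)
t=1.600: state=(5.314, 5.205, 8.281)
t=1.700: state=(5.071, 4.719, 8.558)
t=1.800: state=(4.670, 4.252, 8.411)
t=1.900: state=(4.287, 3.958, 7.991)
t=2.000: state=(4.037, 3.872, 7.490)
t=2.100: state=(3.959, 3.965, 7.058)
t=2.200: state=(4.038, 4.184, 6.789)
t=2.300: state=(4.233, 4.468, 6.729)
t=2.320: state=(4.281, 4.526, 6.743)
compare at T: x=4.281, y=4.526, z=6.743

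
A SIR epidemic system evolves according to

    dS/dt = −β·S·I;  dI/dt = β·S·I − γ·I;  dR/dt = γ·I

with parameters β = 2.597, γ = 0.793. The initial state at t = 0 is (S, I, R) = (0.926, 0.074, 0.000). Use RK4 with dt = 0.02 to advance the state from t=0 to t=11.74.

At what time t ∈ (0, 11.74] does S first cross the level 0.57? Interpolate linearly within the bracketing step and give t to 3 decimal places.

t = 1.103

t=0.000: state=(0.926, 0.074, 0.000)
step 1 (dt=0.02): k1=(-0.178, 0.119, 0.059), k2=(-0.180, 0.121, 0.060), k3=(-0.181, 0.121, 0.060), k4=(-0.183, 0.122, 0.061); state += dt/6·(k1+2k2+2k3+k4)
t=0.020: state=(0.922, 0.076, 0.001)
t=0.040: state=(0.919, 0.079, 0.002)
t=0.060: state=(0.915, 0.081, 0.004)
continuing one RK4 step at a time; state shown every 25 steps (Δt=0.5):
t=0.500: state=(0.802, 0.154, 0.044)
t=1.000: state=(0.613, 0.261, 0.126)
t=1.100: state=(0.571, 0.281, 0.148)
next step: t=1.120: state=(0.563, 0.285, 0.152) — S has crossed 0.57
linear interpolation between t=1.100 (0.57125) and t=1.120 (0.56291) → t≈1.103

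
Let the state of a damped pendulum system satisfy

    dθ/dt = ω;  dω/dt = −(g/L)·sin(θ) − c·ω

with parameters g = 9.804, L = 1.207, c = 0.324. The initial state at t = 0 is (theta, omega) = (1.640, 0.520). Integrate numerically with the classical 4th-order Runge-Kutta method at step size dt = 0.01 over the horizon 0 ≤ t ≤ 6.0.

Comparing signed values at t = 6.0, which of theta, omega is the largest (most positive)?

t=0.000: state=(1.640, 0.520)
step 1 (dt=0.01): k1=(0.520, -8.272), k2=(0.479, -8.257), k3=(0.479, -8.257), k4=(0.437, -8.242); state += dt/6·(k1+2k2+2k3+k4)
t=0.010: state=(1.645, 0.437)
t=0.020: state=(1.649, 0.355)
t=0.030: state=(1.652, 0.273)
continuing one RK4 step at a time; state shown every 20 steps (Δt=0.2):
t=0.200: state=(1.582, -1.082)
t=0.400: state=(1.215, -2.560)
t=0.600: state=(0.585, -3.625)
t=0.800: state=(-0.169, -3.711)
t=1.000: state=(-0.826, -2.713)
t=1.200: state=(-1.219, -1.187)
t=1.400: state=(-1.297, 0.396)
t=1.600: state=(-1.070, 1.838)
t=1.800: state=(-0.588, 2.887)
t=2.000: state=(0.030, 3.133)
t=2.200: state=(0.601, 2.433)
t=2.400: state=(0.965, 1.152)
t=2.600: state=(1.052, -0.271)
t=2.800: state=(0.865, -1.558)
t=3.000: state=(0.456, -2.434)
t=3.200: state=(-0.060, -2.588)
t=3.400: state=(-0.525, -1.956)
t=3.600: state=(-0.810, -0.838)
t=3.800: state=(-0.853, 0.398)
t=4.000: state=(-0.661, 1.471)
t=4.200: state=(-0.294, 2.109)
t=4.400: state=(0.138, 2.094)
t=4.600: state=(0.502, 1.452)
t=4.800: state=(0.695, 0.453)
t=5.000: state=(0.680, -0.595)
t=5.200: state=(0.472, -1.429)
t=5.400: state=(0.138, -1.816)
t=5.600: state=(-0.216, -1.633)
t=5.800: state=(-0.483, -0.975)
t=6.000: state=(-0.591, -0.089)
compare at T: theta=-0.591, omega=-0.089

largest component: omega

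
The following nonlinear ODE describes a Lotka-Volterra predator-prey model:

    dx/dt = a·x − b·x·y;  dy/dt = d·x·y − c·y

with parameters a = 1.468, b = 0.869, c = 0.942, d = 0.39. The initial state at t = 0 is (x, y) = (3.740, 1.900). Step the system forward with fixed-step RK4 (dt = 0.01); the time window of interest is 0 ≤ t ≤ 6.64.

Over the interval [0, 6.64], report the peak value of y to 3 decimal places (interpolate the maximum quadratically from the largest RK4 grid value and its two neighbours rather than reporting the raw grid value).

max y = 2.450

t=0.000: state=(3.740, 1.900)
step 1 (dt=0.01): k1=(-0.685, 0.982), k2=(-0.700, 0.982), k3=(-0.700, 0.981), k4=(-0.715, 0.981); state += dt/6·(k1+2k2+2k3+k4)
t=0.010: state=(3.733, 1.910)
t=0.020: state=(3.726, 1.920)
t=0.030: state=(3.718, 1.929)
continuing one RK4 step at a time; state shown every 25 steps (Δt=0.25):
t=0.250: state=(3.480, 2.138)
t=0.500: state=(3.089, 2.328)
t=0.750: state=(2.653, 2.434)
t=1.000: state=(2.251, 2.441)
t=1.250: state=(1.925, 2.363)
t=1.500: state=(1.687, 2.225)
t=1.750: state=(1.529, 2.056)
t=2.000: state=(1.440, 1.876)
t=2.250: state=(1.409, 1.703)
t=2.500: state=(1.430, 1.544)
t=2.750: state=(1.498, 1.407)
t=3.000: state=(1.613, 1.293)
t=3.250: state=(1.776, 1.205)
t=3.500: state=(1.987, 1.144)
t=3.750: state=(2.247, 1.110)
t=4.000: state=(2.550, 1.108)
t=4.250: state=(2.885, 1.141)
t=4.500: state=(3.226, 1.215)
t=4.750: state=(3.533, 1.335)
t=5.000: state=(3.749, 1.506)
t=5.250: state=(3.813, 1.723)
t=5.500: state=(3.687, 1.966)
t=5.750: state=(3.385, 2.195)
t=6.000: state=(2.972, 2.366)
t=6.250: state=(2.539, 2.446)
t=6.500: state=(2.155, 2.428)
t=6.640: state=(1.975, 2.382)
largest grid value and its neighbours: y(0.880)=2.44987, y(0.890)=2.44999, y(0.900)=2.44995
parabola through these three points peaks at t≈0.893 with y≈2.44999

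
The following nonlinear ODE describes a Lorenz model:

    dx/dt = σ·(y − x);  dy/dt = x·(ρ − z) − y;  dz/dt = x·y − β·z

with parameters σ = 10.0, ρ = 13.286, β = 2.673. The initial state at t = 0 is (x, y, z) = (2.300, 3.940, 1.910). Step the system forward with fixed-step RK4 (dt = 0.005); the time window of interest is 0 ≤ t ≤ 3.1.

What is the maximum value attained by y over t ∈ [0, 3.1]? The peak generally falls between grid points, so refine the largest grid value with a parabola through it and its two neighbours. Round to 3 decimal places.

t=0.000: state=(2.300, 3.940, 1.910)
step 1 (dt=0.005): k1=(16.400, 22.225, 3.957), k2=(16.546, 22.612, 4.222), k3=(16.552, 22.614, 4.224), k4=(16.703, 23.003, 4.496); state += dt/6·(k1+2k2+2k3+k4)
t=0.005: state=(2.383, 4.053, 1.931)
t=0.010: state=(2.467, 4.170, 1.955)
t=0.015: state=(2.553, 4.291, 1.982)
continuing one RK4 step at a time; state shown every 40 steps (Δt=0.2):
t=0.200: state=(7.474, 10.931, 7.128)
t=0.400: state=(9.292, 6.052, 19.615)
t=0.600: state=(2.502, 0.601, 13.535)
t=0.800: state=(1.097, 1.128, 8.101)
t=1.000: state=(1.900, 2.694, 5.167)
t=1.200: state=(4.755, 6.947, 5.534)
t=1.400: state=(9.240, 10.180, 14.408)
t=1.600: state=(5.780, 2.927, 16.439)
t=1.800: state=(2.491, 2.016, 10.793)
t=2.000: state=(2.916, 3.707, 7.423)
t=2.200: state=(5.624, 7.481, 8.141)
t=2.400: state=(8.364, 8.336, 14.858)
t=2.600: state=(5.414, 3.550, 14.936)
t=2.800: state=(3.394, 3.232, 10.683)
t=3.000: state=(4.294, 5.277, 8.688)
t=3.100: state=(5.477, 6.813, 9.265)
largest grid value and its neighbours: y(0.260)=12.22748, y(0.265)=12.23494, y(0.270)=12.22297
parabola through these three points peaks at t≈0.264 with y≈12.23508

max y = 12.235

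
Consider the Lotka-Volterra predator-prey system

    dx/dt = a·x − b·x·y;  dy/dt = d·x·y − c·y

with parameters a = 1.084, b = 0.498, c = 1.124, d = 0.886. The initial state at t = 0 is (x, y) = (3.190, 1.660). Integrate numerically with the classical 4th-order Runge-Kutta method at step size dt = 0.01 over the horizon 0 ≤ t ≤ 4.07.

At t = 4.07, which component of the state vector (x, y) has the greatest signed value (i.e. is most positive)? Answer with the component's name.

largest component: y

t=0.000: state=(3.190, 1.660)
step 1 (dt=0.01): k1=(0.821, 2.826), k2=(0.799, 2.856), k3=(0.799, 2.856), k4=(0.777, 2.886); state += dt/6·(k1+2k2+2k3+k4)
t=0.010: state=(3.198, 1.689)
t=0.020: state=(3.206, 1.718)
t=0.030: state=(3.213, 1.748)
continuing one RK4 step at a time; state shown every 20 steps (Δt=0.2):
t=0.200: state=(3.252, 2.354)
t=0.400: state=(3.053, 3.300)
t=0.600: state=(2.589, 4.360)
t=0.800: state=(1.989, 5.227)
t=1.000: state=(1.432, 5.644)
t=1.200: state=(1.013, 5.585)
t=1.400: state=(0.734, 5.198)
t=1.600: state=(0.558, 4.649)
t=1.800: state=(0.449, 4.057)
t=2.000: state=(0.383, 3.486)
t=2.200: state=(0.345, 2.969)
t=2.400: state=(0.327, 2.516)
t=2.600: state=(0.322, 2.128)
t=2.800: state=(0.329, 1.800)
t=3.000: state=(0.347, 1.526)
t=3.200: state=(0.374, 1.299)
t=3.400: state=(0.412, 1.112)
t=3.600: state=(0.462, 0.960)
t=3.800: state=(0.525, 0.837)
t=4.000: state=(0.603, 0.738)
t=4.070: state=(0.634, 0.709)
compare at T: x=0.634, y=0.709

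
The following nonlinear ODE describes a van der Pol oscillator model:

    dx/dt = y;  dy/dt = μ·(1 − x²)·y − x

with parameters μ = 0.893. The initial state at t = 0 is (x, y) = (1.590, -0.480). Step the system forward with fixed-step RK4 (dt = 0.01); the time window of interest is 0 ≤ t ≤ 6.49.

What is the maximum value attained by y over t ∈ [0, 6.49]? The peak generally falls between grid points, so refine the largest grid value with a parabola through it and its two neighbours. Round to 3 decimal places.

t=0.000: state=(1.590, -0.480)
step 1 (dt=0.01): k1=(-0.480, -0.935), k2=(-0.485, -0.930), k3=(-0.485, -0.930), k4=(-0.489, -0.924); state += dt/6·(k1+2k2+2k3+k4)
t=0.010: state=(1.585, -0.489)
t=0.020: state=(1.580, -0.498)
t=0.030: state=(1.575, -0.508)
continuing one RK4 step at a time; state shown every 25 steps (Δt=0.25):
t=0.250: state=(1.443, -0.689)
t=0.500: state=(1.246, -0.884)
t=0.750: state=(0.999, -1.107)
t=1.000: state=(0.687, -1.398)
t=1.250: state=(0.291, -1.786)
t=1.500: state=(-0.212, -2.238)
t=1.750: state=(-0.812, -2.491)
t=2.000: state=(-1.400, -2.080)
t=2.250: state=(-1.803, -1.107)
t=2.500: state=(-1.966, -0.259)
t=2.750: state=(-1.963, 0.228)
t=3.000: state=(-1.871, 0.487)
t=3.250: state=(-1.727, 0.651)
t=3.500: state=(-1.547, 0.790)
t=3.750: state=(-1.331, 0.944)
t=4.000: state=(-1.072, 1.141)
t=4.250: state=(-0.754, 1.415)
t=4.500: state=(-0.355, 1.798)
t=4.750: state=(0.153, 2.265)
t=5.000: state=(0.765, 2.566)
t=5.250: state=(1.378, 2.198)
t=5.500: state=(1.808, 1.198)
t=5.750: state=(1.988, 0.301)
t=6.000: state=(1.992, -0.211)
t=6.250: state=(1.903, -0.476)
t=6.490: state=(1.769, -0.633)
largest grid value and its neighbours: y(5.010)=2.56764, y(5.020)=2.56773, y(5.030)=2.56661
parabola through these three points peaks at t≈5.016 with y≈2.56784

max y = 2.568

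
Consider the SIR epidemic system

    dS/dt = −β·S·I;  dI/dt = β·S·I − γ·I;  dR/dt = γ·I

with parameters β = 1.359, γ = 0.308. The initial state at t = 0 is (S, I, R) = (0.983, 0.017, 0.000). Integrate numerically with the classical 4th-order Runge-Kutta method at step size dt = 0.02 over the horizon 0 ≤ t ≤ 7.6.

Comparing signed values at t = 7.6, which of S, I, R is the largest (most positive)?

largest component: R

t=0.000: state=(0.983, 0.017, 0.000)
step 1 (dt=0.02): k1=(-0.023, 0.017, 0.005), k2=(-0.023, 0.018, 0.005), k3=(-0.023, 0.018, 0.005), k4=(-0.023, 0.018, 0.005); state += dt/6·(k1+2k2+2k3+k4)
t=0.020: state=(0.983, 0.017, 0.000)
t=0.040: state=(0.982, 0.018, 0.000)
t=0.060: state=(0.982, 0.018, 0.000)
continuing one RK4 step at a time; state shown every 25 steps (Δt=0.5):
t=0.500: state=(0.968, 0.028, 0.003)
t=1.000: state=(0.944, 0.046, 0.009)
t=1.500: state=(0.907, 0.075, 0.018)
t=2.000: state=(0.851, 0.117, 0.033)
t=2.500: state=(0.771, 0.174, 0.055)
t=3.000: state=(0.670, 0.243, 0.087)
t=3.500: state=(0.554, 0.316, 0.130)
t=4.000: state=(0.437, 0.379, 0.184)
t=4.500: state=(0.332, 0.422, 0.246)
t=5.000: state=(0.248, 0.440, 0.313)
t=5.500: state=(0.184, 0.436, 0.380)
t=6.000: state=(0.137, 0.417, 0.446)
t=6.500: state=(0.104, 0.387, 0.508)
t=7.000: state=(0.081, 0.354, 0.565)
t=7.500: state=(0.065, 0.318, 0.617)
t=7.600: state=(0.062, 0.311, 0.627)
compare at T: S=0.062, I=0.311, R=0.627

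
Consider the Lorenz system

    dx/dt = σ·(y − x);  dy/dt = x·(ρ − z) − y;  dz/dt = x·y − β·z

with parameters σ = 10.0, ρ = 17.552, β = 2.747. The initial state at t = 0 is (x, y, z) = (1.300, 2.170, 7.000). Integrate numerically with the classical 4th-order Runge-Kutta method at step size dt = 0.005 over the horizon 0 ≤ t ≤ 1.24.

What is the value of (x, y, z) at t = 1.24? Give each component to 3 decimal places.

t=0.000: state=(1.300, 2.170, 7.000)
step 1 (dt=0.005): k1=(8.700, 11.548, -16.408), k2=(8.771, 11.802, -16.210), k3=(8.776, 11.803, -16.210), k4=(8.851, 12.061, -16.011); state += dt/6·(k1+2k2+2k3+k4)
t=0.005: state=(1.344, 2.229, 6.919)
t=0.010: state=(1.389, 2.291, 6.840)
t=0.015: state=(1.434, 2.355, 6.763)
continuing one RK4 step at a time; state shown every 10 steps (Δt=0.05):
t=0.050: state=(1.785, 2.884, 6.284)
t=0.100: state=(2.426, 3.921, 5.811)
t=0.150: state=(3.309, 5.374, 5.687)
t=0.200: state=(4.521, 7.330, 6.119)
t=0.250: state=(6.133, 9.768, 7.469)
t=0.300: state=(8.117, 12.330, 10.224)
t=0.350: state=(10.189, 14.031, 14.651)
t=0.400: state=(11.668, 13.432, 19.965)
t=0.450: state=(11.722, 10.091, 23.989)
t=0.500: state=(10.142, 5.727, 24.977)
t=0.550: state=(7.656, 2.477, 23.434)
t=0.600: state=(5.231, 0.885, 20.901)
t=0.650: state=(3.393, 0.400, 18.335)
t=0.700: state=(2.211, 0.423, 16.032)
t=0.750: state=(1.548, 0.627, 14.018)
t=0.800: state=(1.240, 0.890, 12.267)
t=0.850: state=(1.166, 1.198, 10.751)
t=0.900: state=(1.256, 1.577, 9.449)
t=0.950: state=(1.484, 2.077, 8.352)
t=1.000: state=(1.855, 2.758, 7.468)
t=1.050: state=(2.401, 3.700, 6.830)
t=1.100: state=(3.175, 4.995, 6.519)
t=1.150: state=(4.245, 6.727, 6.698)
t=1.200: state=(5.674, 8.909, 7.654)
t=1.240: state=(7.079, 10.839, 9.253)

(x, y, z) = (7.079, 10.839, 9.253)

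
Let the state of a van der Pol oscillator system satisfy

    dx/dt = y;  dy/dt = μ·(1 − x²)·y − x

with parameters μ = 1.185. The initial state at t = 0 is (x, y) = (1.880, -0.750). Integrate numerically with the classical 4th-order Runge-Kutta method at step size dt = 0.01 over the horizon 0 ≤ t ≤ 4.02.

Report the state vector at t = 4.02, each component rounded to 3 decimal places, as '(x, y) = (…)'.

t=0.000: state=(1.880, -0.750)
step 1 (dt=0.01): k1=(-0.750, 0.372), k2=(-0.748, 0.358), k3=(-0.748, 0.358), k4=(-0.746, 0.344); state += dt/6·(k1+2k2+2k3+k4)
t=0.010: state=(1.873, -0.746)
t=0.020: state=(1.865, -0.743)
t=0.030: state=(1.858, -0.740)
continuing one RK4 step at a time; state shown every 20 steps (Δt=0.2):
t=0.200: state=(1.734, -0.720)
t=0.400: state=(1.588, -0.747)
t=0.600: state=(1.433, -0.813)
t=0.800: state=(1.261, -0.916)
t=1.000: state=(1.063, -1.067)
t=1.200: state=(0.829, -1.284)
t=1.400: state=(0.543, -1.600)
t=1.600: state=(0.181, -2.042)
t=1.800: state=(-0.280, -2.569)
t=2.000: state=(-0.834, -2.895)
t=2.200: state=(-1.388, -2.500)
t=2.400: state=(-1.788, -1.451)
t=2.600: state=(-1.977, -0.501)
t=2.800: state=(-2.017, 0.041)
t=3.000: state=(-1.979, 0.307)
t=3.200: state=(-1.903, 0.445)
t=3.400: state=(-1.804, 0.532)
t=3.600: state=(-1.691, 0.605)
t=3.800: state=(-1.562, 0.680)
t=4.000: state=(-1.418, 0.769)
t=4.020: state=(-1.402, 0.779)

(x, y) = (-1.402, 0.779)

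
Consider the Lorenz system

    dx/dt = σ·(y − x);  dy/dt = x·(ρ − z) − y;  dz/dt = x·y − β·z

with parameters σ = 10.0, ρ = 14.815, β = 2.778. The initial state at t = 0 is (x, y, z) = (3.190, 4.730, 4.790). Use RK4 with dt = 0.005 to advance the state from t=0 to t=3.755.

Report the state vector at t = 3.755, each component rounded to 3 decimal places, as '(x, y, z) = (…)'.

(x, y, z) = (7.453, 8.010, 14.187)

t=0.000: state=(3.190, 4.730, 4.790)
step 1 (dt=0.005): k1=(15.400, 27.250, 1.782), k2=(15.696, 27.553, 2.172), k3=(15.696, 27.557, 2.175), k4=(15.993, 27.863, 2.573); state += dt/6·(k1+2k2+2k3+k4)
t=0.005: state=(3.268, 4.868, 4.801)
t=0.010: state=(3.350, 5.009, 4.816)
t=0.015: state=(3.434, 5.153, 4.835)
continuing one RK4 step at a time; state shown every 40 steps (Δt=0.2):
t=0.200: state=(8.450, 11.614, 10.725)
t=0.400: state=(8.508, 4.937, 20.364)
t=0.600: state=(2.694, 1.383, 13.482)
t=0.800: state=(2.223, 2.756, 8.385)
t=1.000: state=(4.667, 6.675, 7.276)
t=1.200: state=(9.224, 10.597, 14.961)
t=1.400: state=(6.523, 3.690, 17.961)
t=1.600: state=(3.124, 2.672, 12.073)
t=1.800: state=(3.907, 5.034, 8.855)
t=2.000: state=(7.295, 9.198, 11.599)
t=2.200: state=(8.155, 6.643, 17.760)
t=2.400: state=(4.547, 3.360, 14.374)
t=2.600: state=(4.067, 4.636, 10.594)
t=2.800: state=(6.337, 7.838, 11.172)
t=3.000: state=(8.061, 7.693, 16.190)
t=3.200: state=(5.616, 4.318, 15.316)
t=3.400: state=(4.495, 4.676, 11.890)
t=3.600: state=(5.946, 7.053, 11.514)
t=3.755: state=(7.453, 8.010, 14.187)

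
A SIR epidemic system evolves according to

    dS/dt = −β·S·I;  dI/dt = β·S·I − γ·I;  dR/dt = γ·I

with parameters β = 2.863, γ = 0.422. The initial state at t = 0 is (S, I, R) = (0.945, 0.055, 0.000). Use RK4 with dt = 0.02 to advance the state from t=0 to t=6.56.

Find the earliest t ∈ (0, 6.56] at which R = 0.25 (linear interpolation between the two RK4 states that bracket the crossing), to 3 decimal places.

t = 1.842

t=0.000: state=(0.945, 0.055, 0.000)
step 1 (dt=0.02): k1=(-0.149, 0.126, 0.023), k2=(-0.152, 0.128, 0.024), k3=(-0.152, 0.128, 0.024), k4=(-0.155, 0.131, 0.024); state += dt/6·(k1+2k2+2k3+k4)
t=0.020: state=(0.942, 0.058, 0.000)
t=0.040: state=(0.939, 0.060, 0.001)
t=0.060: state=(0.935, 0.063, 0.001)
continuing one RK4 step at a time; state shown every 25 steps (Δt=0.5):
t=0.500: state=(0.819, 0.160, 0.021)
t=1.000: state=(0.572, 0.354, 0.074)
t=1.500: state=(0.300, 0.531, 0.169)
t=1.840: state=(0.174, 0.577, 0.250)
next step: t=1.860: state=(0.168, 0.577, 0.254) — R has crossed 0.25
linear interpolation between t=1.840 (0.24954) and t=1.860 (0.25441) → t≈1.842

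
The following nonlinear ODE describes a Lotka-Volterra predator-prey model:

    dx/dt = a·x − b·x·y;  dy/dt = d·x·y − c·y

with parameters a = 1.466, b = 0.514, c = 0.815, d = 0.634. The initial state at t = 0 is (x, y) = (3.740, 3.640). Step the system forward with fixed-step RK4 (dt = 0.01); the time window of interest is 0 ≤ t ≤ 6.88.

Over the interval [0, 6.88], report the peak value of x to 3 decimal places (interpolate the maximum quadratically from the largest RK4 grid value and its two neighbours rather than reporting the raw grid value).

max x = 3.853

t=0.000: state=(3.740, 3.640)
step 1 (dt=0.01): k1=(-1.515, 5.664), k2=(-1.566, 5.691), k3=(-1.566, 5.690), k4=(-1.617, 5.716); state += dt/6·(k1+2k2+2k3+k4)
t=0.010: state=(3.724, 3.697)
t=0.020: state=(3.708, 3.754)
t=0.030: state=(3.690, 3.812)
continuing one RK4 step at a time; state shown every 25 steps (Δt=0.25):
t=0.250: state=(3.073, 5.130)
t=0.500: state=(2.111, 6.313)
t=0.750: state=(1.306, 6.725)
t=1.000: state=(0.803, 6.459)
t=1.250: state=(0.525, 5.840)
t=1.500: state=(0.374, 5.109)
t=1.750: state=(0.294, 4.391)
t=2.000: state=(0.251, 3.738)
t=2.250: state=(0.233, 3.168)
t=2.500: state=(0.231, 2.680)
t=2.750: state=(0.243, 2.269)
t=3.000: state=(0.268, 1.927)
t=3.250: state=(0.307, 1.645)
t=3.500: state=(0.364, 1.414)
t=3.750: state=(0.443, 1.230)
t=4.000: state=(0.552, 1.085)
t=4.250: state=(0.697, 0.976)
t=4.500: state=(0.892, 0.902)
t=4.750: state=(1.149, 0.865)
t=5.000: state=(1.484, 0.868)
t=5.250: state=(1.909, 0.925)
t=5.500: state=(2.426, 1.063)
t=5.750: state=(3.007, 1.333)
t=6.000: state=(3.551, 1.831)
t=6.250: state=(3.848, 2.698)
t=6.500: state=(3.623, 4.011)
t=6.750: state=(2.835, 5.489)
t=6.880: state=(2.326, 6.107)
largest grid value and its neighbours: x(6.270)=3.85208, x(6.280)=3.85292, x(6.290)=3.85284
parabola through these three points peaks at t≈6.284 with x≈3.85300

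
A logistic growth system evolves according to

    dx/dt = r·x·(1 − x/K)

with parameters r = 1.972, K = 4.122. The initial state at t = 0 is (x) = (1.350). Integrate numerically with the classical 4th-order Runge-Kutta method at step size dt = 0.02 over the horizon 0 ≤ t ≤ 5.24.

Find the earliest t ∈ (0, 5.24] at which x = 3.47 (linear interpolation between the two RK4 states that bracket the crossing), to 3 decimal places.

t=0.000: state=(1.350)
step 1 (dt=0.02): k1=(1.790), k2=(1.802), k3=(1.802), k4=(1.814); state += dt/6·(k1+2k2+2k3+k4)
t=0.020: state=(1.386)
t=0.040: state=(1.423)
t=0.060: state=(1.460)
continuing one RK4 step at a time; state shown every 10 steps (Δt=0.2):
t=0.200: state=(1.729)
t=0.400: state=(2.132)
t=0.600: state=(2.530)
t=0.800: state=(2.895)
t=1.000: state=(3.206)
t=1.200: state=(3.456)
next step: t=1.220: state=(3.478) — x has crossed 3.47
linear interpolation between t=1.200 (3.45620) and t=1.220 (3.47792) → t≈1.213

t = 1.213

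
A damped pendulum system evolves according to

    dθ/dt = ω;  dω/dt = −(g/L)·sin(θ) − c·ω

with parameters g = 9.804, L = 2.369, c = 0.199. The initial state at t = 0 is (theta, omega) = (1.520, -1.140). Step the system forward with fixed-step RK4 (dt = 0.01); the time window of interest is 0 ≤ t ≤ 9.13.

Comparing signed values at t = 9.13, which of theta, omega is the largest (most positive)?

t=0.000: state=(1.520, -1.140)
step 1 (dt=0.01): k1=(-1.140, -3.906), k2=(-1.160, -3.901), k3=(-1.160, -3.901), k4=(-1.179, -3.896); state += dt/6·(k1+2k2+2k3+k4)
t=0.010: state=(1.508, -1.179)
t=0.020: state=(1.496, -1.218)
t=0.030: state=(1.484, -1.257)
continuing one RK4 step at a time; state shown every 50 steps (Δt=0.5):
t=0.500: state=(0.514, -2.691)
t=1.000: state=(-0.793, -2.114)
t=1.500: state=(-1.366, -0.127)
t=2.000: state=(-0.946, 1.726)
t=2.500: state=(0.152, 2.313)
t=3.000: state=(1.019, 0.936)
t=3.500: state=(1.019, -0.904)
t=4.000: state=(0.234, -2.005)
t=4.500: state=(-0.673, -1.333)
t=5.000: state=(-0.939, 0.303)
t=5.500: state=(-0.430, 1.579)
t=6.000: state=(0.395, 1.437)
t=6.500: state=(0.803, 0.104)
t=7.000: state=(0.508, -1.181)
t=7.500: state=(-0.192, -1.378)
t=8.000: state=(-0.658, -0.359)
t=8.500: state=(-0.521, 0.849)
t=9.000: state=(0.052, 1.242)
t=9.130: state=(0.208, 1.141)
compare at T: theta=0.208, omega=1.141

largest component: omega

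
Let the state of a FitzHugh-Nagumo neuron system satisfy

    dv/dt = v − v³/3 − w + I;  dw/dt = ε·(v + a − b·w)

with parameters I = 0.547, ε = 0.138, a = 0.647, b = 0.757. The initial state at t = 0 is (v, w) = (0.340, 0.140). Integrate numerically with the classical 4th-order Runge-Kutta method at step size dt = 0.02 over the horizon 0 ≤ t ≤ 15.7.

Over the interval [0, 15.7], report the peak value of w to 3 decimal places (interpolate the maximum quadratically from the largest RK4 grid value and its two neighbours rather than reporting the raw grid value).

t=0.000: state=(0.340, 0.140)
step 1 (dt=0.02): k1=(0.734, 0.122), k2=(0.739, 0.122), k3=(0.739, 0.122), k4=(0.744, 0.123); state += dt/6·(k1+2k2+2k3+k4)
t=0.020: state=(0.355, 0.142)
t=0.040: state=(0.370, 0.145)
t=0.060: state=(0.385, 0.147)
continuing one RK4 step at a time; state shown every 50 steps (Δt=1):
t=1.000: state=(1.234, 0.313)
t=2.000: state=(1.671, 0.567)
t=3.000: state=(1.641, 0.814)
t=4.000: state=(1.522, 1.026)
t=5.000: state=(1.382, 1.199)
t=6.000: state=(1.221, 1.335)
t=7.000: state=(1.026, 1.435)
t=8.000: state=(0.756, 1.495)
t=9.000: state=(0.280, 1.503)
t=10.000: state=(-0.809, 1.412)
t=11.000: state=(-1.859, 1.166)
t=12.000: state=(-1.909, 0.884)
t=13.000: state=(-1.819, 0.637)
t=14.000: state=(-1.721, 0.427)
t=15.000: state=(-1.623, 0.250)
t=15.700: state=(-1.554, 0.145)
largest grid value and its neighbours: w(8.620)=1.50773, w(8.640)=1.50774, w(8.660)=1.50772
parabola through these three points peaks at t≈8.636 with w≈1.50774

max w = 1.508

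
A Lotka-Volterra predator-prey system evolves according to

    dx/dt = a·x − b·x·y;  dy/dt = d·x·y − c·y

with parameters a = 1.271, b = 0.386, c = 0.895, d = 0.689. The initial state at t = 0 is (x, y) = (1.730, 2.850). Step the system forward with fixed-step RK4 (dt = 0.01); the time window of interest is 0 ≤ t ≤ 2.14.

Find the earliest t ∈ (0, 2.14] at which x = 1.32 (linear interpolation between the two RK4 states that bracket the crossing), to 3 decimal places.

t=0.000: state=(1.730, 2.850)
step 1 (dt=0.01): k1=(0.296, 0.846), k2=(0.293, 0.851), k3=(0.293, 0.851), k4=(0.290, 0.855); state += dt/6·(k1+2k2+2k3+k4)
t=0.010: state=(1.733, 2.859)
t=0.020: state=(1.736, 2.867)
t=0.030: state=(1.739, 2.876)
continuing one RK4 step at a time; state shown every 10 steps (Δt=0.1):
t=0.100: state=(1.757, 2.939)
t=0.200: state=(1.778, 3.035)
t=0.300: state=(1.792, 3.139)
t=0.400: state=(1.799, 3.248)
t=0.500: state=(1.798, 3.362)
t=0.600: state=(1.789, 3.479)
t=0.700: state=(1.772, 3.596)
t=0.800: state=(1.748, 3.712)
t=0.900: state=(1.716, 3.825)
t=1.000: state=(1.678, 3.931)
t=1.100: state=(1.634, 4.029)
t=1.200: state=(1.585, 4.117)
t=1.300: state=(1.533, 4.191)
t=1.400: state=(1.479, 4.251)
t=1.500: state=(1.424, 4.296)
t=1.600: state=(1.369, 4.325)
t=1.690: state=(1.321, 4.338)
next step: t=1.700: state=(1.315, 4.338) — x has crossed 1.32
linear interpolation between t=1.690 (1.32059) and t=1.700 (1.31527) → t≈1.691

t = 1.691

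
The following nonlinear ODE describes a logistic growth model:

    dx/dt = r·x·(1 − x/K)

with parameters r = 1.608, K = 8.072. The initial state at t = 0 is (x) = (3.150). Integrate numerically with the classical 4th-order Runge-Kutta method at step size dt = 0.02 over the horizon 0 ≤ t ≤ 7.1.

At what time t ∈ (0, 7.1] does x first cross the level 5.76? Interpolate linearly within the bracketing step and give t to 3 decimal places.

t=0.000: state=(3.150)
step 1 (dt=0.02): k1=(3.089), k2=(3.099), k3=(3.099), k4=(3.110); state += dt/6·(k1+2k2+2k3+k4)
t=0.020: state=(3.212)
t=0.040: state=(3.274)
t=0.060: state=(3.337)
continuing one RK4 step at a time; state shown every 25 steps (Δt=0.5):
t=0.500: state=(4.750)
t=0.840: state=(5.746)
next step: t=0.860: state=(5.799) — x has crossed 5.76
linear interpolation between t=0.840 (5.74609) and t=0.860 (5.79897) → t≈0.845

t = 0.845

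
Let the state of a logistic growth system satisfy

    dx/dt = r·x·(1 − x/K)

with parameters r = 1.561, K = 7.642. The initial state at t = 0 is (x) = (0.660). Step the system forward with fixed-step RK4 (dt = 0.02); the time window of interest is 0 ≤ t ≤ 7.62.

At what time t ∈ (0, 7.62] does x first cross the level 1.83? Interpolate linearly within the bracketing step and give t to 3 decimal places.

t = 0.771

t=0.000: state=(0.660)
step 1 (dt=0.02): k1=(0.941), k2=(0.953), k3=(0.954), k4=(0.966); state += dt/6·(k1+2k2+2k3+k4)
t=0.020: state=(0.679)
t=0.040: state=(0.699)
t=0.060: state=(0.719)
continuing one RK4 step at a time; state shown every 25 steps (Δt=0.5):
t=0.500: state=(1.307)
t=0.760: state=(1.807)
next step: t=0.780: state=(1.850) — x has crossed 1.83
linear interpolation between t=0.760 (1.80661) and t=0.780 (1.85003) → t≈0.771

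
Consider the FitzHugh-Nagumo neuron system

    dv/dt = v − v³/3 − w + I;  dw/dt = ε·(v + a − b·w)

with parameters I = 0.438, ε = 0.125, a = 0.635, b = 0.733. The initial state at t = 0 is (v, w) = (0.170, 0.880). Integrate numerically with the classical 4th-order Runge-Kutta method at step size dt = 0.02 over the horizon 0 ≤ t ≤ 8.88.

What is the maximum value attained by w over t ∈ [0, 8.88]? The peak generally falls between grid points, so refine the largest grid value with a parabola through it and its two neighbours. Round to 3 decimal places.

t=0.000: state=(0.170, 0.880)
step 1 (dt=0.02): k1=(-0.274, 0.020), k2=(-0.276, 0.020), k3=(-0.277, 0.020), k4=(-0.279, 0.019); state += dt/6·(k1+2k2+2k3+k4)
t=0.020: state=(0.164, 0.880)
t=0.040: state=(0.159, 0.881)
t=0.060: state=(0.153, 0.881)
continuing one RK4 step at a time; state shown every 25 steps (Δt=0.5):
t=0.500: state=(-0.009, 0.885)
t=1.000: state=(-0.301, 0.875)
t=1.500: state=(-0.741, 0.843)
t=2.000: state=(-1.253, 0.783)
t=2.500: state=(-1.612, 0.698)
t=3.000: state=(-1.752, 0.602)
t=3.500: state=(-1.773, 0.506)
t=4.000: state=(-1.751, 0.414)
t=4.500: state=(-1.716, 0.329)
t=5.000: state=(-1.676, 0.249)
t=5.500: state=(-1.634, 0.176)
t=6.000: state=(-1.593, 0.108)
t=6.500: state=(-1.551, 0.046)
t=7.000: state=(-1.508, -0.011)
t=7.500: state=(-1.466, -0.062)
t=8.000: state=(-1.424, -0.109)
t=8.500: state=(-1.381, -0.151)
t=8.880: state=(-1.348, -0.180)
largest grid value and its neighbours: w(0.420)=0.88478, w(0.440)=0.88480, w(0.460)=0.88480
parabola through these three points peaks at t≈0.450 with w≈0.88480

max w = 0.885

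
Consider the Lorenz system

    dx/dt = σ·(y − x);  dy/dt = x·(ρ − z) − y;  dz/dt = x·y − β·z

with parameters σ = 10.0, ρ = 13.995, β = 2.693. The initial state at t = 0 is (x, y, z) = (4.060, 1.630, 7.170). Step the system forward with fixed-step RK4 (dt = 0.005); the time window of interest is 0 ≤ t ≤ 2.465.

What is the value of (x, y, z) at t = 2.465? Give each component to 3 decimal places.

t=0.000: state=(4.060, 1.630, 7.170)
step 1 (dt=0.005): k1=(-24.300, 26.079, -12.691), k2=(-23.041, 25.727, -12.444), k3=(-23.081, 25.747, -12.444), k4=(-21.859, 25.409, -12.204); state += dt/6·(k1+2k2+2k3+k4)
t=0.005: state=(3.945, 1.759, 7.108)
t=0.010: state=(3.841, 1.884, 7.048)
t=0.015: state=(3.749, 2.007, 6.990)
continuing one RK4 step at a time; state shown every 20 steps (Δt=0.1):
t=0.100: state=(3.374, 3.891, 6.330)
t=0.200: state=(4.572, 6.342, 6.608)
t=0.300: state=(6.727, 9.123, 8.959)
t=0.400: state=(8.820, 10.217, 13.772)
t=0.500: state=(8.852, 7.442, 17.718)
t=0.600: state=(6.562, 3.873, 17.301)
t=0.700: state=(4.232, 2.447, 14.605)
t=0.800: state=(3.064, 2.461, 11.892)
t=0.900: state=(2.899, 3.120, 9.789)
t=1.000: state=(3.443, 4.297, 8.495)
t=1.100: state=(4.599, 6.050, 8.315)
t=1.200: state=(6.273, 8.083, 9.777)
t=1.300: state=(7.895, 9.100, 13.000)
t=1.400: state=(8.251, 7.656, 16.099)
t=1.500: state=(6.900, 5.052, 16.531)
t=1.600: state=(5.101, 3.551, 14.802)
t=1.700: state=(3.988, 3.327, 12.615)
t=1.800: state=(3.734, 3.853, 10.817)
t=1.900: state=(4.169, 4.897, 9.761)
t=2.000: state=(5.146, 6.341, 9.757)
t=2.100: state=(6.444, 7.751, 11.094)
t=2.200: state=(7.498, 8.152, 13.477)
t=2.300: state=(7.541, 6.955, 15.402)
t=2.400: state=(6.511, 5.204, 15.505)
t=2.465: state=(5.664, 4.428, 14.745)

(x, y, z) = (5.664, 4.428, 14.745)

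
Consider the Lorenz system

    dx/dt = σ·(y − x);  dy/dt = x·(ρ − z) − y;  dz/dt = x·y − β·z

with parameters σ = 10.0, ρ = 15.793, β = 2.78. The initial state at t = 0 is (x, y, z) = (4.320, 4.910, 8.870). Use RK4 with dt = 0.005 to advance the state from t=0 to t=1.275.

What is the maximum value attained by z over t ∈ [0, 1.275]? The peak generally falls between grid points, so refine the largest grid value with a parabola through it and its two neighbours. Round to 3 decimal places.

max z = 19.466

t=0.000: state=(4.320, 4.910, 8.870)
step 1 (dt=0.005): k1=(5.900, 24.997, -3.447), k2=(6.377, 25.074, -3.080), k3=(6.367, 25.078, -3.076), k4=(6.836, 25.159, -2.703); state += dt/6·(k1+2k2+2k3+k4)
t=0.005: state=(4.352, 5.035, 8.855)
t=0.010: state=(4.388, 5.162, 8.843)
t=0.015: state=(4.429, 5.289, 8.835)
continuing one RK4 step at a time; state shown every 10 steps (Δt=0.05):
t=0.050: state=(4.825, 6.208, 8.902)
t=0.100: state=(5.664, 7.603, 9.441)
t=0.150: state=(6.725, 8.981, 10.626)
t=0.200: state=(7.858, 10.054, 12.517)
t=0.250: state=(8.827, 10.406, 14.927)
t=0.300: state=(9.339, 9.728, 17.318)
t=0.350: state=(9.176, 8.143, 18.973)
t=0.400: state=(8.361, 6.232, 19.462)
t=0.450: state=(7.162, 4.616, 18.887)
t=0.500: state=(5.921, 3.584, 17.670)
t=0.550: state=(4.883, 3.103, 16.205)
t=0.600: state=(4.154, 3.020, 14.737)
t=0.650: state=(3.740, 3.205, 13.390)
t=0.700: state=(3.605, 3.583, 12.229)
t=0.750: state=(3.707, 4.128, 11.296)
t=0.800: state=(4.019, 4.839, 10.635)
t=0.850: state=(4.523, 5.715, 10.306)
t=0.900: state=(5.205, 6.734, 10.383)
t=0.950: state=(6.038, 7.819, 10.952)
t=1.000: state=(6.956, 8.804, 12.067)
t=1.050: state=(7.834, 9.434, 13.676)
t=1.100: state=(8.489, 9.442, 15.536)
t=1.150: state=(8.732, 8.718, 17.207)
t=1.200: state=(8.468, 7.450, 18.241)
t=1.250: state=(7.766, 6.049, 18.433)
t=1.275: state=(7.313, 5.423, 18.239)
largest grid value and its neighbours: z(0.390)=19.45927, z(0.395)=19.46602, z(0.400)=19.46153
parabola through these three points peaks at t≈0.396 with z≈19.46607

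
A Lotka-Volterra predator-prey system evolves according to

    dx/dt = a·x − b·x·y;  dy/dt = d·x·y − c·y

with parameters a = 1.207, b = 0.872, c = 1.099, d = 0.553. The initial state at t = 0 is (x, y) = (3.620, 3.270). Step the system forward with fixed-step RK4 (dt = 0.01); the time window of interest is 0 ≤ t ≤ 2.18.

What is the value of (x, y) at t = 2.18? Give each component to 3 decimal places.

(x, y) = (0.446, 0.990)

t=0.000: state=(3.620, 3.270)
step 1 (dt=0.01): k1=(-5.953, 2.952), k2=(-5.950, 2.912), k3=(-5.950, 2.911), k4=(-5.945, 2.870); state += dt/6·(k1+2k2+2k3+k4)
t=0.010: state=(3.561, 3.299)
t=0.020: state=(3.501, 3.327)
t=0.030: state=(3.442, 3.355)
continuing one RK4 step at a time; state shown every 10 steps (Δt=0.1):
t=0.100: state=(3.036, 3.521)
t=0.200: state=(2.501, 3.675)
t=0.300: state=(2.041, 3.732)
t=0.400: state=(1.665, 3.703)
t=0.500: state=(1.365, 3.606)
t=0.600: state=(1.131, 3.461)
t=0.700: state=(0.951, 3.284)
t=0.800: state=(0.813, 3.089)
t=0.900: state=(0.707, 2.886)
t=1.000: state=(0.626, 2.682)
t=1.100: state=(0.564, 2.483)
t=1.200: state=(0.516, 2.292)
t=1.300: state=(0.481, 2.111)
t=1.400: state=(0.455, 1.940)
t=1.500: state=(0.436, 1.782)
t=1.600: state=(0.424, 1.635)
t=1.700: state=(0.417, 1.499)
t=1.800: state=(0.416, 1.374)
t=1.900: state=(0.418, 1.260)
t=2.000: state=(0.425, 1.155)
t=2.100: state=(0.435, 1.060)
t=2.180: state=(0.446, 0.990)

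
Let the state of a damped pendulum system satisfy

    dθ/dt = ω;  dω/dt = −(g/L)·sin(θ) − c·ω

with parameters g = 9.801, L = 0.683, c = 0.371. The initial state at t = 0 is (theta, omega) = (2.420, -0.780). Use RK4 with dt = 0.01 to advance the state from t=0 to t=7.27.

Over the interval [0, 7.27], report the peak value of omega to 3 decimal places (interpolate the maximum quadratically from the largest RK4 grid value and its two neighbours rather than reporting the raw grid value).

max omega = 5.498

t=0.000: state=(2.420, -0.780)
step 1 (dt=0.01): k1=(-0.780, -9.190), k2=(-0.826, -9.215), k3=(-0.826, -9.217), k4=(-0.872, -9.244); state += dt/6·(k1+2k2+2k3+k4)
t=0.010: state=(2.412, -0.872)
t=0.020: state=(2.403, -0.965)
t=0.030: state=(2.392, -1.058)
continuing one RK4 step at a time; state shown every 25 steps (Δt=0.25):
t=0.250: state=(1.912, -3.416)
t=0.500: state=(0.678, -6.243)
t=0.750: state=(-0.871, -5.289)
t=1.000: state=(-1.733, -1.556)
t=1.250: state=(-1.680, 1.933)
t=1.500: state=(-0.795, 4.949)
t=1.750: state=(0.530, 4.892)
t=2.000: state=(1.371, 1.613)
t=2.250: state=(1.326, -1.916)
t=2.500: state=(0.487, -4.458)
t=2.750: state=(-0.621, -3.768)
t=3.000: state=(-1.190, -0.635)
t=3.250: state=(-0.941, 2.510)
t=3.500: state=(-0.073, 3.968)
t=3.750: state=(0.772, 2.349)
t=4.000: state=(0.991, -0.632)
t=4.250: state=(0.507, -2.997)
t=4.500: state=(-0.309, -3.043)
t=4.750: state=(-0.819, -0.818)
t=5.000: state=(-0.693, 1.730)
t=5.250: state=(-0.070, 2.893)
t=5.500: state=(0.552, 1.736)
t=5.750: state=(0.703, -0.561)
t=6.000: state=(0.320, -2.276)
t=6.250: state=(-0.274, -2.124)
t=6.500: state=(-0.604, -0.364)
t=6.750: state=(-0.449, 1.499)
t=7.000: state=(0.037, 2.088)
t=7.250: state=(0.450, 0.996)
t=7.270: state=(0.469, 0.862)
largest grid value and its neighbours: omega(1.610)=5.49140, omega(1.620)=5.49751, omega(1.630)=5.49582
parabola through these three points peaks at t≈1.623 with omega≈5.49782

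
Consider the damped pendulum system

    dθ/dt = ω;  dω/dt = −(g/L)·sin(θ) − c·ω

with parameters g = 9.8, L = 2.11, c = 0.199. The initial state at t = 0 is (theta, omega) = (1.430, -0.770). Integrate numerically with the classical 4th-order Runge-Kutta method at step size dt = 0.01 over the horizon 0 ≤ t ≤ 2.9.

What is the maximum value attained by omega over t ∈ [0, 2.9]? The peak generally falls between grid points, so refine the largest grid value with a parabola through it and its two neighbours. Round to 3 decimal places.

t=0.000: state=(1.430, -0.770)
step 1 (dt=0.01): k1=(-0.770, -4.445), k2=(-0.792, -4.438), k3=(-0.792, -4.438), k4=(-0.814, -4.431); state += dt/6·(k1+2k2+2k3+k4)
t=0.010: state=(1.422, -0.814)
t=0.020: state=(1.414, -0.859)
t=0.030: state=(1.405, -0.903)
continuing one RK4 step at a time; state shown every 10 steps (Δt=0.1):
t=0.100: state=(1.331, -1.207)
t=0.200: state=(1.189, -1.621)
t=0.300: state=(1.008, -1.998)
t=0.400: state=(0.792, -2.319)
t=0.500: state=(0.547, -2.559)
t=0.600: state=(0.283, -2.693)
t=0.700: state=(0.012, -2.708)
t=0.800: state=(-0.254, -2.599)
t=0.900: state=(-0.504, -2.377)
t=1.000: state=(-0.726, -2.064)
t=1.100: state=(-0.914, -1.686)
t=1.200: state=(-1.062, -1.269)
t=1.300: state=(-1.167, -0.830)
t=1.400: state=(-1.228, -0.385)
t=1.500: state=(-1.244, 0.057)
t=1.600: state=(-1.217, 0.490)
t=1.700: state=(-1.147, 0.907)
t=1.800: state=(-1.036, 1.297)
t=1.900: state=(-0.889, 1.650)
t=2.000: state=(-0.708, 1.947)
t=2.100: state=(-0.502, 2.170)
t=2.200: state=(-0.277, 2.302)
t=2.300: state=(-0.045, 2.330)
t=2.400: state=(0.185, 2.252)
t=2.500: state=(0.402, 2.074)
t=2.600: state=(0.597, 1.812)
t=2.700: state=(0.762, 1.486)
t=2.800: state=(0.893, 1.118)
t=2.900: state=(0.985, 0.724)
largest grid value and its neighbours: omega(2.270)=2.33292, omega(2.280)=2.33306, omega(2.290)=2.33212
parabola through these three points peaks at t≈2.276 with omega≈2.33313

max omega = 2.333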